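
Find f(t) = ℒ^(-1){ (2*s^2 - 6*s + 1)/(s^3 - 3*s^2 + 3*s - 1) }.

Factor the denominator: s^3 - 3*s^2 + 3*s - 1 = (s - 1)^3.
Partial fraction decomposition gives [2/(s - 1)] + [-2/(s - 1)^2] + [-3/(s - 1)^3].
Invert each term: 2/(s - 1) ↔ 2e^(t); -2/(s - 1)^2 ↔ -2t·e^(t); -3/(s - 1)^3 ↔ (-3/2)t^2·e^(t).

f(t) = -3*t^2*exp(t)/2 - 2*t*exp(t) + 2*exp(t)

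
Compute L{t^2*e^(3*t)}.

2/(s - 3)^3

L{e^(3t)} = 1/(s - 3).
Then apply L{t^2·g(t)} = (-1)^2 d^2/ds^2[H(s)] with H(s) = 1/(s - 3):
differentiating 2 times and applying the sign gives 2/(s - 3)^3.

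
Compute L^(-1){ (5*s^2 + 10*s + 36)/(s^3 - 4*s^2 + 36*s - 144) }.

Factor the denominator: s^3 - 4*s^2 + 36*s - 144 = (s - 4)*(s^2 + 36).
Partial fraction decomposition gives [3/(s - 4)] + [2*s/(s^2 + 36)] + [18/(s^2 + 36)].
Invert each term: 3/(s - 4) ↔ 3e^(4t); 2·s/(s^2 + 36) ↔ 2cos(6t); 3·6/(s^2 + 36) ↔ 3sin(6t).

3*exp(4*t) + 3*sin(6*t) + 2*cos(6*t)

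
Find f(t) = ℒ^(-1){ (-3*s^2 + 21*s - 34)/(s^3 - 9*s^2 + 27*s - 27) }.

f(t) = t^2*exp(3*t) + 3*t*exp(3*t) - 3*exp(3*t)

Factor the denominator: s^3 - 9*s^2 + 27*s - 27 = (s - 3)^3.
Partial fraction decomposition gives [-3/(s - 3)] + [3/(s - 3)^2] + [2/(s - 3)^3].
Invert each term: -3/(s - 3) ↔ -3e^(3t); 3/(s - 3)^2 ↔ 3t·e^(3t); 2/(s - 3)^3 ↔ (1)t^2·e^(3t).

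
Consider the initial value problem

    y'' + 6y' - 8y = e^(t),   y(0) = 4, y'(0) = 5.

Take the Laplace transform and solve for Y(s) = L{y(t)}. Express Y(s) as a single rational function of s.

Laplace-transform each side.
The derivative rules (L{y''} = s^2 Y - s·y(0) - y'(0) and L{y'} = sY - y(0), with y(0) = 4, y'(0) = 5) turn the left side into (s^2 + 6*s - 8)Y - (4*s + 29).
The right side is L{e^(t)} = 1/(s - 1).
So (s^2 + 6*s - 8)Y = 1/(s - 1) + (4*s + 29).
Divide through and combine into a single rational function.

Y(s) = (4*s^2 + 25*s - 28)/(s^3 + 5*s^2 - 14*s + 8)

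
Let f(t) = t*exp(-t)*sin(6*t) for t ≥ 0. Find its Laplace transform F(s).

L{sin(6t)} = 6/(s^2 + 36).
Multiplying by e^(-t) shifts s → s + 1, so L{exp(-t)*sin(6*t)} = 6/((s + 1)^2 + 36).
Then apply L{t·g(t)} = -d/ds[G(s)] with G(s) = 6/((s + 1)^2 + 36):
differentiating 1 time and applying the sign gives 12*(s + 1)/(s^2 + 2*s + 37)^2.

F(s) = 12*(s + 1)/(s^2 + 2*s + 37)^2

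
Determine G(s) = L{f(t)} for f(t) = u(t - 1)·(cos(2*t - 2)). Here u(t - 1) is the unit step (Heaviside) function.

By the second shifting theorem, L{u(t - c)·g(t - c)} = e^(-cs)·H(s) with c = 1 and H(s) = L{g(t)}.
L{cos(2t)} = s/(s^2 + 4).

G(s) = s*exp(-s)/(s^2 + 4)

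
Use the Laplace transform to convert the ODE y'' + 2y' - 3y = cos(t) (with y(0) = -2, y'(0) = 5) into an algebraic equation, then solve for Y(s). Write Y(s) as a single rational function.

Y(s) = (-2*s^3 + s^2 - s + 1)/(s^4 + 2*s^3 - 2*s^2 + 2*s - 3)

Apply the Laplace transform to the equation.
With L{y''} = s^2 Y - s·y(0) - y'(0) and L{y'} = sY - y(0), with y(0) = -2, y'(0) = 5: the LHS transforms to (s^2 + 2*s - 3)Y - (-2*s + 1).
The right side is L{cos(t)} = s/(s^2 + 1).
So (s^2 + 2*s - 3)Y = s/(s^2 + 1) + (-2*s + 1).
Solve for Y(s) and write it as one ratio of polynomials.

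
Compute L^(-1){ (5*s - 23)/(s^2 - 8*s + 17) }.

-3*exp(4*t)*sin(t) + 5*exp(4*t)*cos(t)

Complete the square in the denominator: s^2 - 8*s + 17 = (s - 4)^2 + 1^2.
Split the numerator to match: 5*s - 23 = 5·(s - 4) - 3·1.
Invert each term: 5·(s - 4)/((s - 4)^2 + 1) ↔ 5e^(4t)cos(t); -3·1/((s - 4)^2 + 1) ↔ -3e^(4t)sin(t).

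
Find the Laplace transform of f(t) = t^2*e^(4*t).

L{e^(4t)} = 1/(s - 4).
Then apply L{t^2·g(t)} = (-1)^2 d^2/ds^2[G(s)] with G(s) = 1/(s - 4):
differentiating 2 times and applying the sign gives 2/(s - 4)^3.

2/(s - 4)^3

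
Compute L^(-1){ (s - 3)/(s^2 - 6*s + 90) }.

exp(3*t)*cos(9*t)

Rewrite the denominator: s^2 - 6*s + 90 = (s - 3)^2 + 81.
The form in (s - 3) signals a first-shifting-theorem factor e^(3t).
Since L{cos(9t)} = s/(s^2 + 81), the inverse is e^(3*t)*cos(9*t).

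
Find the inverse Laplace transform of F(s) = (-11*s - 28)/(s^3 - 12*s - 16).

t*exp(-2*t) - 2*exp(4*t) + 2*exp(-2*t)

Factor the denominator: s^3 - 12*s - 16 = (s - 4)*(s + 2)^2.
Partial fraction decomposition gives [2/(s + 2)] + [(s + 2)^(-2)] + [-2/(s - 4)].
Invert each term: 2/(s + 2) ↔ 2e^(-2t); 1/(s + 2)^2 ↔ t·e^(-2t); -2/(s - 4) ↔ -2e^(4t).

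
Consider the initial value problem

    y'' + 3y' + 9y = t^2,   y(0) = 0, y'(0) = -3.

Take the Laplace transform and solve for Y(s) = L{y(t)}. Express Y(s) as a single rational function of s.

Take the Laplace transform of both sides.
With L{y''} = s^2 Y - s·y(0) - y'(0) and L{y'} = sY - y(0), with y(0) = 0, y'(0) = -3: the LHS transforms to (s^2 + 3*s + 9)Y - (-3).
The right side is L{t^2} = 2/s^3.
So (s^2 + 3*s + 9)Y = 2/s^3 + (-3).
Isolate Y and clear denominators.

Y(s) = (-3*s^3 + 2)/(s^5 + 3*s^4 + 9*s^3)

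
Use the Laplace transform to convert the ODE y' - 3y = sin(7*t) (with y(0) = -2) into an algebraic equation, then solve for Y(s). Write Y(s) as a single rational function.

Laplace-transform each side.
With L{y'} = sY - y(0) = sY - (-2): the LHS transforms to (s - 3)Y - (-2).
The right side is L{sin(7*t)} = 7/(s^2 + 49).
So (s - 3)Y = 7/(s^2 + 49) + (-2).
Isolate Y and clear denominators.

Y(s) = (-2*s^2 - 91)/(s^3 - 3*s^2 + 49*s - 147)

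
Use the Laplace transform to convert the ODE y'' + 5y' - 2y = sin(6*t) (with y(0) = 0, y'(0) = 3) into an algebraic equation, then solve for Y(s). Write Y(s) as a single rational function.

Y(s) = (3*s^2 + 114)/(s^4 + 5*s^3 + 34*s^2 + 180*s - 72)

Transform both sides with L{·}.
Using L{y''} = s^2 Y - s·y(0) - y'(0) and L{y'} = sY - y(0), with y(0) = 0, y'(0) = 3, the left side becomes (s^2 + 5*s - 2)Y - (3).
The right side is L{sin(6*t)} = 6/(s^2 + 36).
So (s^2 + 5*s - 2)Y = 6/(s^2 + 36) + (3).
Isolate Y and clear denominators.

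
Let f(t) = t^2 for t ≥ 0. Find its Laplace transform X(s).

L{t^2} = 2!/s^3 = 2/s^3.

X(s) = 2/s^3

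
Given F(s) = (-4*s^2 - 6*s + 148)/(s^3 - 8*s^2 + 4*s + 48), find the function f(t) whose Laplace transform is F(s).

f(t) = -2*exp(6*t) - 5*exp(4*t) + 3*exp(-2*t)

Factor the denominator: s^3 - 8*s^2 + 4*s + 48 = (s - 6)*(s - 4)*(s + 2).
Partial fraction decomposition gives [-2/(s - 6)] + [3/(s + 2)] + [-5/(s - 4)].
Invert each term: -2/(s - 6) ↔ -2e^(6t); 3/(s + 2) ↔ 3e^(-2t); -5/(s - 4) ↔ -5e^(4t).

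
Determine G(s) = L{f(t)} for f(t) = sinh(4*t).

L{sinh(4t)} = 4/(s^2 - 16).

G(s) = 4/(s^2 - 16)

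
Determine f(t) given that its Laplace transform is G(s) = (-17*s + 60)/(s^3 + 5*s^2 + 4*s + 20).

Factor the denominator: s^3 + 5*s^2 + 4*s + 20 = (s + 5)*(s^2 + 4).
Partial fraction decomposition gives [5/(s + 5)] + [-5*s/(s^2 + 4)] + [8/(s^2 + 4)].
Invert each term: 5/(s + 5) ↔ 5e^(-5t); -5·s/(s^2 + 4) ↔ -5cos(2t); 4·2/(s^2 + 4) ↔ 4sin(2t).

f(t) = 4*sin(2*t) - 5*cos(2*t) + 5*exp(-5*t)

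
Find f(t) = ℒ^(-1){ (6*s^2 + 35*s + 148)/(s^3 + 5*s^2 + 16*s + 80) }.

f(t) = 5*sin(4*t) + 3*cos(4*t) + 3*exp(-5*t)

Factor the denominator: s^3 + 5*s^2 + 16*s + 80 = (s + 5)*(s^2 + 16).
Partial fraction decomposition gives [3/(s + 5)] + [3*s/(s^2 + 16)] + [20/(s^2 + 16)].
Invert each term: 3/(s + 5) ↔ 3e^(-5t); 3·s/(s^2 + 16) ↔ 3cos(4t); 5·4/(s^2 + 16) ↔ 5sin(4t).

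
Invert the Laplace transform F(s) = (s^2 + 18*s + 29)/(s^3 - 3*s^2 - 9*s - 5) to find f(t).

Factor the denominator: s^3 - 3*s^2 - 9*s - 5 = (s - 5)*(s + 1)^2.
Partial fraction decomposition gives [-3/(s + 1)] + [-2/(s + 1)^2] + [4/(s - 5)].
Invert each term: -3/(s + 1) ↔ -3e^(-t); -2/(s + 1)^2 ↔ -2t·e^(-t); 4/(s - 5) ↔ 4e^(5t).

f(t) = -2*t*exp(-t) + 4*exp(5*t) - 3*exp(-t)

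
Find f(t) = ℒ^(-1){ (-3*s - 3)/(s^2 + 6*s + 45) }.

Complete the square in the denominator: s^2 + 6*s + 45 = (s + 3)^2 + 6^2.
Split the numerator to match: -3*s - 3 = -3·(s + 3) + 1·6.
Invert each term: -3·(s + 3)/((s + 3)^2 + 36) ↔ -3e^(-3t)cos(6t); 1·6/((s + 3)^2 + 36) ↔ e^(-3t)sin(6t).

f(t) = exp(-3*t)*sin(6*t) - 3*exp(-3*t)*cos(6*t)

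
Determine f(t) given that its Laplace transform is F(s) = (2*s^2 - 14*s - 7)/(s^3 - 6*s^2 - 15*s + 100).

Factor the denominator: s^3 - 6*s^2 - 15*s + 100 = (s - 5)^2*(s + 4).
Partial fraction decomposition gives [1/(s - 5)] + [-3/(s - 5)^2] + [1/(s + 4)].
Invert each term: 1/(s - 5) ↔ e^(5t); -3/(s - 5)^2 ↔ -3t·e^(5t); 1/(s + 4) ↔ e^(-4t).

f(t) = -3*t*exp(5*t) + exp(5*t) + exp(-4*t)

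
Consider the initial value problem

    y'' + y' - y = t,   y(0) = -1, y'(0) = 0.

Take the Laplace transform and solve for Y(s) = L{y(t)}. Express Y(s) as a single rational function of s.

Laplace-transform each side.
Using L{y''} = s^2 Y - s·y(0) - y'(0) and L{y'} = sY - y(0), with y(0) = -1, y'(0) = 0, the left side becomes (s^2 + s - 1)Y - (-s - 1).
The right side is L{t} = s^(-2).
So (s^2 + s - 1)Y = s^(-2) + (-s - 1).
Isolate Y and clear denominators.

Y(s) = (-s^3 - s^2 + 1)/(s^4 + s^3 - s^2)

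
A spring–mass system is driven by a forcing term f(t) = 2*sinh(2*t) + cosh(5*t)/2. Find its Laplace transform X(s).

The transform is linear, so treat each term independently.
(1/2)·[L{cosh(5t)} = s/(s^2 - 25)]; (2)·[L{sinh(2t)} = 2/(s^2 - 4)].

X(s) = s/(2*(s^2 - 25)) + 4/(s^2 - 4)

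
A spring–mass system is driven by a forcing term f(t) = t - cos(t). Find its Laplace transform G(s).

Apply the Laplace transform termwise.
(-1)·[L{cos(t)} = s/(s^2 + 1)]; L{t} = 1!/s^2 = 1/s^2.

G(s) = -s/(s^2 + 1) + s^(-2)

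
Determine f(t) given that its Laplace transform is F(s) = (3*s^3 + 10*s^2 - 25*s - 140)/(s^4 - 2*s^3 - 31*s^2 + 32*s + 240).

Factor the denominator: s^4 - 2*s^3 - 31*s^2 + 32*s + 240 = (s - 5)*(s - 4)*(s + 3)*(s + 4).
Partial fraction decomposition gives [1/(s + 4)] + [5/(s - 5)] + [-2/(s - 4)] + [-1/(s + 3)].
Invert each term: 1/(s + 4) ↔ e^(-4t); 5/(s - 5) ↔ 5e^(5t); -2/(s - 4) ↔ -2e^(4t); -1/(s + 3) ↔ -e^(-3t).

f(t) = 5*exp(5*t) - 2*exp(4*t) - exp(-3*t) + exp(-4*t)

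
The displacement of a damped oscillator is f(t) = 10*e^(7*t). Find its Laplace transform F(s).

F(s) = 10/(s - 7)

L{10} = 10/s.
By the first shifting theorem, multiplying by e^(7t) replaces s with s - 7.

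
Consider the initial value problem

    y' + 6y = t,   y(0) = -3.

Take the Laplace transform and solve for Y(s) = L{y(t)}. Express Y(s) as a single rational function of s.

Apply the Laplace transform to the equation.
The derivative rules (L{y'} = sY - y(0) = sY - (-3)) turn the left side into (s + 6)Y - (-3).
The right side is L{t} = s^(-2).
So (s + 6)Y = s^(-2) + (-3).
Isolate Y and clear denominators.

Y(s) = (-3*s^2 + 1)/(s^3 + 6*s^2)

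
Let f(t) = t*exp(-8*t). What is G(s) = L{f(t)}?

G(s) = (s + 8)^(-2)

L{e^(-8t)} = 1/(s + 8).
Then apply L{t·g(t)} = -d/ds[H(s)] with H(s) = 1/(s + 8):
differentiating 1 time and applying the sign gives (s + 8)^(-2).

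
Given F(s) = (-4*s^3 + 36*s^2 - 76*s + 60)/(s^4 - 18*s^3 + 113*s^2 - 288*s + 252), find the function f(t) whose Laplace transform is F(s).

f(t) = -4*exp(7*t) - 3*exp(6*t) + 4*exp(3*t) - exp(2*t)

Factor the denominator: s^4 - 18*s^3 + 113*s^2 - 288*s + 252 = (s - 7)*(s - 6)*(s - 3)*(s - 2).
Partial fraction decomposition gives [-3/(s - 6)] + [4/(s - 3)] + [-4/(s - 7)] + [-1/(s - 2)].
Invert each term: -3/(s - 6) ↔ -3e^(6t); 4/(s - 3) ↔ 4e^(3t); -4/(s - 7) ↔ -4e^(7t); -1/(s - 2) ↔ -e^(2t).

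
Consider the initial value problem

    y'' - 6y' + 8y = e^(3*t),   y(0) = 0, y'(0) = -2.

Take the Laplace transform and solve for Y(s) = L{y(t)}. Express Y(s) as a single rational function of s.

Y(s) = (-2*s + 7)/(s^3 - 9*s^2 + 26*s - 24)

Apply the Laplace transform to the equation.
Using L{y''} = s^2 Y - s·y(0) - y'(0) and L{y'} = sY - y(0), with y(0) = 0, y'(0) = -2, the left side becomes (s^2 - 6*s + 8)Y - (-2).
The right side is L{e^(3*t)} = 1/(s - 3).
So (s^2 - 6*s + 8)Y = 1/(s - 3) + (-2).
Isolate Y and clear denominators.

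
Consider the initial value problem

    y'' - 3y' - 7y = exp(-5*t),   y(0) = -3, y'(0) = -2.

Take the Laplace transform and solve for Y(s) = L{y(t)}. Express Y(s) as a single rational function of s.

Y(s) = (-3*s^2 - 8*s + 36)/(s^3 + 2*s^2 - 22*s - 35)

Take the Laplace transform of both sides.
With L{y''} = s^2 Y - s·y(0) - y'(0) and L{y'} = sY - y(0), with y(0) = -3, y'(0) = -2: the LHS transforms to (s^2 - 3*s - 7)Y - (-3*s + 7).
The right side is L{exp(-5*t)} = 1/(s + 5).
So (s^2 - 3*s - 7)Y = 1/(s + 5) + (-3*s + 7).
Solve for Y(s) and write it as one ratio of polynomials.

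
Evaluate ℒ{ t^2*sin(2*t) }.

4*(3*s^2 - 4)/(s^2 + 4)^3

L{sin(2t)} = 2/(s^2 + 4).
Then apply L{t^2·g(t)} = (-1)^2 d^2/ds^2[G(s)] with G(s) = 2/(s^2 + 4):
differentiating 2 times and applying the sign gives 4*(3*s^2 - 4)/(s^2 + 4)^3.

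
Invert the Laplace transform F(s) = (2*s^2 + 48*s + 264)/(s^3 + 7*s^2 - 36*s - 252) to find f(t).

Factor the denominator: s^3 + 7*s^2 - 36*s - 252 = (s - 6)*(s + 6)*(s + 7).
Partial fraction decomposition gives [-4/(s + 6)] + [4/(s - 6)] + [2/(s + 7)].
Invert each term: -4/(s + 6) ↔ -4e^(-6t); 4/(s - 6) ↔ 4e^(6t); 2/(s + 7) ↔ 2e^(-7t).

f(t) = 4*exp(6*t) - 4*exp(-6*t) + 2*exp(-7*t)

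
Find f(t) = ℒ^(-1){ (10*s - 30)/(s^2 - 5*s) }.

f(t) = 4*exp(5*t) + 6

Factor the denominator: s^2 - 5*s = s*(s - 5).
Partial fraction decomposition gives [6/s] + [4/(s - 5)].
Invert each term: 6/(s - 0) ↔ 6e^(0t); 4/(s - 5) ↔ 4e^(5t).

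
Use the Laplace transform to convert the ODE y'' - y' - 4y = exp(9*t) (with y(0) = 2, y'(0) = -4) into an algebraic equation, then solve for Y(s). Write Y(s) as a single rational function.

Transform both sides with L{·}.
The derivative rules (L{y''} = s^2 Y - s·y(0) - y'(0) and L{y'} = sY - y(0), with y(0) = 2, y'(0) = -4) turn the left side into (s^2 - s - 4)Y - (2*s - 6).
The right side is L{exp(9*t)} = 1/(s - 9).
So (s^2 - s - 4)Y = 1/(s - 9) + (2*s - 6).
Divide through and combine into a single rational function.

Y(s) = (2*s^2 - 24*s + 55)/(s^3 - 10*s^2 + 5*s + 36)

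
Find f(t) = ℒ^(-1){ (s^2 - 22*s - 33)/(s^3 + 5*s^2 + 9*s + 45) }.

Factor the denominator: s^3 + 5*s^2 + 9*s + 45 = (s + 5)*(s^2 + 9).
Partial fraction decomposition gives [3/(s + 5)] + [-2*s/(s^2 + 9)] + [-12/(s^2 + 9)].
Invert each term: 3/(s + 5) ↔ 3e^(-5t); -2·s/(s^2 + 9) ↔ -2cos(3t); -4·3/(s^2 + 9) ↔ -4sin(3t).

f(t) = -4*sin(3*t) - 2*cos(3*t) + 3*exp(-5*t)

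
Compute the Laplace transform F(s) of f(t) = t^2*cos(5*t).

F(s) = 2*s*(s^2 - 75)/(s^2 + 25)^3

L{cos(5t)} = s/(s^2 + 25).
Then apply L{t^2·g(t)} = (-1)^2 d^2/ds^2[G(s)] with G(s) = s/(s^2 + 25):
differentiating 2 times and applying the sign gives 2*s*(s^2 - 75)/(s^2 + 25)^3.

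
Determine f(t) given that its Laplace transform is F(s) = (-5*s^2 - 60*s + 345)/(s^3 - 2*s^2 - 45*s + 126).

f(t) = -5*exp(6*t) - 4*exp(3*t) + 4*exp(-7*t)

Factor the denominator: s^3 - 2*s^2 - 45*s + 126 = (s - 6)*(s - 3)*(s + 7).
Partial fraction decomposition gives [-4/(s - 3)] + [4/(s + 7)] + [-5/(s - 6)].
Invert each term: -4/(s - 3) ↔ -4e^(3t); 4/(s + 7) ↔ 4e^(-7t); -5/(s - 6) ↔ -5e^(6t).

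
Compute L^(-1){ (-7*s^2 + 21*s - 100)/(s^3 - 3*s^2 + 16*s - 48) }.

Factor the denominator: s^3 - 3*s^2 + 16*s - 48 = (s - 3)*(s^2 + 16).
Partial fraction decomposition gives [-4/(s - 3)] + [-3*s/(s^2 + 16)] + [12/(s^2 + 16)].
Invert each term: -4/(s - 3) ↔ -4e^(3t); -3·s/(s^2 + 16) ↔ -3cos(4t); 3·4/(s^2 + 16) ↔ 3sin(4t).

-4*exp(3*t) + 3*sin(4*t) - 3*cos(4*t)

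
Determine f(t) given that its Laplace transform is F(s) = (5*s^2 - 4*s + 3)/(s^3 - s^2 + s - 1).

Factor the denominator: s^3 - s^2 + s - 1 = (s - 1)*(s^2 + 1).
Partial fraction decomposition gives [2/(s - 1)] + [3*s/(s^2 + 1)] + [-1/(s^2 + 1)].
Invert each term: 2/(s - 1) ↔ 2e^(t); 3·s/(s^2 + 1) ↔ 3cos(t); -1·1/(s^2 + 1) ↔ -sin(t).

f(t) = 2*exp(t) - sin(t) + 3*cos(t)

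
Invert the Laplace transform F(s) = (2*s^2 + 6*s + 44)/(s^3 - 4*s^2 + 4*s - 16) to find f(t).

f(t) = 5*exp(4*t) - 3*sin(2*t) - 3*cos(2*t)

Factor the denominator: s^3 - 4*s^2 + 4*s - 16 = (s - 4)*(s^2 + 4).
Partial fraction decomposition gives [5/(s - 4)] + [-3*s/(s^2 + 4)] + [-6/(s^2 + 4)].
Invert each term: 5/(s - 4) ↔ 5e^(4t); -3·s/(s^2 + 4) ↔ -3cos(2t); -3·2/(s^2 + 4) ↔ -3sin(2t).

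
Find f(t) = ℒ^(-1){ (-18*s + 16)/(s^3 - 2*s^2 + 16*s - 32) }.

f(t) = -exp(2*t) - 4*sin(4*t) + cos(4*t)

Factor the denominator: s^3 - 2*s^2 + 16*s - 32 = (s - 2)*(s^2 + 16).
Partial fraction decomposition gives [-1/(s - 2)] + [s/(s^2 + 16)] + [-16/(s^2 + 16)].
Invert each term: -1/(s - 2) ↔ -e^(2t); 1·s/(s^2 + 16) ↔ cos(4t); -4·4/(s^2 + 16) ↔ -4sin(4t).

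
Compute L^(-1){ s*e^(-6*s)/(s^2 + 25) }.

The factor e^(-6s) signals a time shift by c = 6 (second shifting theorem).
L{cos(5t)} = s/(s^2 + 25), so L^-1{s/(s^2 + 25)} = cos(5*t).
Hence the inverse is u(t - 6) times that function evaluated at t - 6.

Heaviside(t - 6)*(cos(5*t - 30))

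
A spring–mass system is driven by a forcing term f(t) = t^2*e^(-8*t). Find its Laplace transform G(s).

L{e^(-8t)} = 1/(s + 8).
Then apply L{t^2·g(t)} = (-1)^2 d^2/ds^2[H(s)] with H(s) = 1/(s + 8):
differentiating 2 times and applying the sign gives 2/(s + 8)^3.

G(s) = 2/(s + 8)^3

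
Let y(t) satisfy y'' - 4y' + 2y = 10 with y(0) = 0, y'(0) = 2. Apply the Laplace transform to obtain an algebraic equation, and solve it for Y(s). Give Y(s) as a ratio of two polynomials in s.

Y(s) = (2*s + 10)/(s^3 - 4*s^2 + 2*s)

Laplace-transform each side.
The derivative rules (L{y''} = s^2 Y - s·y(0) - y'(0) and L{y'} = sY - y(0), with y(0) = 0, y'(0) = 2) turn the left side into (s^2 - 4*s + 2)Y - (2).
The right side is L{10} = 10/s.
So (s^2 - 4*s + 2)Y = 10/s + (2).
Divide through and combine into a single rational function.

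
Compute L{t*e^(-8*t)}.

L{e^(-8t)} = 1/(s + 8).
Then apply L{t·g(t)} = -d/ds[G(s)] with G(s) = 1/(s + 8):
differentiating 1 time and applying the sign gives (s + 8)^(-2).

(s + 8)^(-2)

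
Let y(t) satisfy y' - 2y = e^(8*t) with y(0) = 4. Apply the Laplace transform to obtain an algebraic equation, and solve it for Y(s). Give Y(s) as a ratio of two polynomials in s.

Laplace-transform each side.
Using L{y'} = sY - y(0) = sY - 4, the left side becomes (s - 2)Y - (4).
The right side is L{e^(8*t)} = 1/(s - 8).
So (s - 2)Y = 1/(s - 8) + (4).
Isolate Y and clear denominators.

Y(s) = (4*s - 31)/(s^2 - 10*s + 16)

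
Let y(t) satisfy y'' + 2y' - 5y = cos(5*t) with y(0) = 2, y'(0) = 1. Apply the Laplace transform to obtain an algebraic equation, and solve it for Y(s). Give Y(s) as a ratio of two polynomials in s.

Y(s) = (2*s^3 + 5*s^2 + 51*s + 125)/(s^4 + 2*s^3 + 20*s^2 + 50*s - 125)

Take the Laplace transform of both sides.
The derivative rules (L{y''} = s^2 Y - s·y(0) - y'(0) and L{y'} = sY - y(0), with y(0) = 2, y'(0) = 1) turn the left side into (s^2 + 2*s - 5)Y - (2*s + 5).
The right side is L{cos(5*t)} = s/(s^2 + 25).
So (s^2 + 2*s - 5)Y = s/(s^2 + 25) + (2*s + 5).
Divide through and combine into a single rational function.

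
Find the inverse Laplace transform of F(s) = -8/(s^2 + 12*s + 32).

-4*exp(-6*t)*sinh(2*t)

Rewrite the denominator: s^2 + 12*s + 32 = (s + 6)^2 - 4.
The form in (s + 6) signals a first-shifting-theorem factor e^(-6t).
Since L{sinh(2t)} = 2/(s^2 - 4), the inverse is e^(-6*t)*sinh(2*t), scaled by -4.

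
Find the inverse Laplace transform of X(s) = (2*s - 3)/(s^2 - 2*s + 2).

Complete the square in the denominator: s^2 - 2*s + 2 = (s - 1)^2 + 1^2.
Split the numerator to match: 2*s - 3 = 2·(s - 1) - 1·1.
Invert each term: 2·(s - 1)/((s - 1)^2 + 1) ↔ 2e^(t)cos(t); -1·1/((s - 1)^2 + 1) ↔ -e^(t)sin(t).

-exp(t)*sin(t) + 2*exp(t)*cos(t)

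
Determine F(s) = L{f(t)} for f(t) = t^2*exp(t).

L{e^(t)} = 1/(s - 1).
Then apply L{t^2·g(t)} = (-1)^2 d^2/ds^2[G(s)] with G(s) = 1/(s - 1):
differentiating 2 times and applying the sign gives 2/(s - 1)^3.

F(s) = 2/(s - 1)^3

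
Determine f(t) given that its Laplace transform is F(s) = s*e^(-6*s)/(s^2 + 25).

The factor e^(-6s) signals a time shift by c = 6 (second shifting theorem).
L{cos(5t)} = s/(s^2 + 25), so L^-1{s/(s^2 + 25)} = cos(5*t).
Hence the inverse is u(t - 6) times that function evaluated at t - 6.

f(t) = Heaviside(t - 6)*(cos(5*t - 30))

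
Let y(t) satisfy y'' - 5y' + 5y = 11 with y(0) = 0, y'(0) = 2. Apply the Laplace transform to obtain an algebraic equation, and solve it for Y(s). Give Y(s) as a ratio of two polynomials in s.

Y(s) = (2*s + 11)/(s^3 - 5*s^2 + 5*s)

Apply the Laplace transform to the equation.
Using L{y''} = s^2 Y - s·y(0) - y'(0) and L{y'} = sY - y(0), with y(0) = 0, y'(0) = 2, the left side becomes (s^2 - 5*s + 5)Y - (2).
The right side is L{11} = 11/s.
So (s^2 - 5*s + 5)Y = 11/s + (2).
Solve for Y(s) and write it as one ratio of polynomials.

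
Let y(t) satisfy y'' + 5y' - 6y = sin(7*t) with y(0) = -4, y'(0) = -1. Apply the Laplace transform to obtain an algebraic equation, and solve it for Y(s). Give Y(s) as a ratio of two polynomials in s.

Apply the Laplace transform to the equation.
The derivative rules (L{y''} = s^2 Y - s·y(0) - y'(0) and L{y'} = sY - y(0), with y(0) = -4, y'(0) = -1) turn the left side into (s^2 + 5*s - 6)Y - (-4*s - 21).
The right side is L{sin(7*t)} = 7/(s^2 + 49).
So (s^2 + 5*s - 6)Y = 7/(s^2 + 49) + (-4*s - 21).
Isolate Y and clear denominators.

Y(s) = (-4*s^3 - 21*s^2 - 196*s - 1022)/(s^4 + 5*s^3 + 43*s^2 + 245*s - 294)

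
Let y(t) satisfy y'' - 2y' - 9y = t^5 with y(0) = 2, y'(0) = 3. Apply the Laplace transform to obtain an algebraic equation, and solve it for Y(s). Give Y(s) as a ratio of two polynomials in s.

Apply the Laplace transform to the equation.
The derivative rules (L{y''} = s^2 Y - s·y(0) - y'(0) and L{y'} = sY - y(0), with y(0) = 2, y'(0) = 3) turn the left side into (s^2 - 2*s - 9)Y - (2*s - 1).
The right side is L{t^5} = 120/s^6.
So (s^2 - 2*s - 9)Y = 120/s^6 + (2*s - 1).
Isolate Y and clear denominators.

Y(s) = (2*s^7 - s^6 + 120)/(s^8 - 2*s^7 - 9*s^6)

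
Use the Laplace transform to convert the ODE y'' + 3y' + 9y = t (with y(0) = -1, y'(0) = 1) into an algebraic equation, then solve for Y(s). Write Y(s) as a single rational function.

Laplace-transform each side.
Using L{y''} = s^2 Y - s·y(0) - y'(0) and L{y'} = sY - y(0), with y(0) = -1, y'(0) = 1, the left side becomes (s^2 + 3*s + 9)Y - (-s - 2).
The right side is L{t} = s^(-2).
So (s^2 + 3*s + 9)Y = s^(-2) + (-s - 2).
Solve for Y(s) and write it as one ratio of polynomials.

Y(s) = (-s^3 - 2*s^2 + 1)/(s^4 + 3*s^3 + 9*s^2)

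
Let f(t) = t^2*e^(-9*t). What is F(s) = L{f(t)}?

L{e^(-9t)} = 1/(s + 9).
Then apply L{t^2·g(t)} = (-1)^2 d^2/ds^2[G(s)] with G(s) = 1/(s + 9):
differentiating 2 times and applying the sign gives 2/(s + 9)^3.

F(s) = 2/(s + 9)^3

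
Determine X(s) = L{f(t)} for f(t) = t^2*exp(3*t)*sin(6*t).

L{sin(6t)} = 6/(s^2 + 36).
Multiplying by e^(3t) shifts s → s - 3, so L{exp(3*t)*sin(6*t)} = 6/((s - 3)^2 + 36).
Then apply L{t^2·g(t)} = (-1)^2 d^2/ds^2[G(s)] with G(s) = 6/((s - 3)^2 + 36):
differentiating 2 times and applying the sign gives 36*(s^2 - 6*s - 3)/(s^2 - 6*s + 45)^3.

X(s) = 36*(s^2 - 6*s - 3)/(s^2 - 6*s + 45)^3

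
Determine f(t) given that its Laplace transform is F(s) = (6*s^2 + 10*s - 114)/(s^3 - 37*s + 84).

f(t) = 2*exp(4*t) + 3*exp(3*t) + exp(-7*t)

Factor the denominator: s^3 - 37*s + 84 = (s - 4)*(s - 3)*(s + 7).
Partial fraction decomposition gives [1/(s + 7)] + [2/(s - 4)] + [3/(s - 3)].
Invert each term: 1/(s + 7) ↔ e^(-7t); 2/(s - 4) ↔ 2e^(4t); 3/(s - 3) ↔ 3e^(3t).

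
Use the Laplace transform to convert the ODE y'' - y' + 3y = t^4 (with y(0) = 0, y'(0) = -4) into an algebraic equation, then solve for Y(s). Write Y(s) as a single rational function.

Laplace-transform each side.
The derivative rules (L{y''} = s^2 Y - s·y(0) - y'(0) and L{y'} = sY - y(0), with y(0) = 0, y'(0) = -4) turn the left side into (s^2 - s + 3)Y - (-4).
The right side is L{t^4} = 24/s^5.
So (s^2 - s + 3)Y = 24/s^5 + (-4).
Solve for Y(s) and write it as one ratio of polynomials.

Y(s) = (-4*s^5 + 24)/(s^7 - s^6 + 3*s^5)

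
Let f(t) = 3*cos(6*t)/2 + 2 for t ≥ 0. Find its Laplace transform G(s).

G(s) = 3*s/(2*(s^2 + 36)) + 2/s

Apply the Laplace transform termwise.
(3/2)·[L{cos(6t)} = s/(s^2 + 36)]; L{2} = 2/s.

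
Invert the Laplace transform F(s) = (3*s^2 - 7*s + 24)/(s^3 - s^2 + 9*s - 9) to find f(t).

Factor the denominator: s^3 - s^2 + 9*s - 9 = (s - 1)*(s^2 + 9).
Partial fraction decomposition gives [2/(s - 1)] + [s/(s^2 + 9)] + [-6/(s^2 + 9)].
Invert each term: 2/(s - 1) ↔ 2e^(t); 1·s/(s^2 + 9) ↔ cos(3t); -2·3/(s^2 + 9) ↔ -2sin(3t).

f(t) = 2*exp(t) - 2*sin(3*t) + cos(3*t)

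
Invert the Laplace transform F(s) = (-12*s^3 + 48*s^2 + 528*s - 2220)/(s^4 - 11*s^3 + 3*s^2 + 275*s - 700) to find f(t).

f(t) = -4*exp(7*t) - 6*exp(5*t) - 4*exp(4*t) + 2*exp(-5*t)

Factor the denominator: s^4 - 11*s^3 + 3*s^2 + 275*s - 700 = (s - 7)*(s - 5)*(s - 4)*(s + 5).
Partial fraction decomposition gives [-4/(s - 7)] + [-6/(s - 5)] + [-4/(s - 4)] + [2/(s + 5)].
Invert each term: -4/(s - 7) ↔ -4e^(7t); -6/(s - 5) ↔ -6e^(5t); -4/(s - 4) ↔ -4e^(4t); 2/(s + 5) ↔ 2e^(-5t).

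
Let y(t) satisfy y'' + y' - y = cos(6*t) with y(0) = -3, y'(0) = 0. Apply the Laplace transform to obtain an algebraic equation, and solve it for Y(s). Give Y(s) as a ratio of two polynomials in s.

Y(s) = (-3*s^3 - 3*s^2 - 107*s - 108)/(s^4 + s^3 + 35*s^2 + 36*s - 36)

Take the Laplace transform of both sides.
The derivative rules (L{y''} = s^2 Y - s·y(0) - y'(0) and L{y'} = sY - y(0), with y(0) = -3, y'(0) = 0) turn the left side into (s^2 + s - 1)Y - (-3*s - 3).
The right side is L{cos(6*t)} = s/(s^2 + 36).
So (s^2 + s - 1)Y = s/(s^2 + 36) + (-3*s - 3).
Divide through and combine into a single rational function.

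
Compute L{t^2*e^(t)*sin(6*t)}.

L{sin(6t)} = 6/(s^2 + 36).
Multiplying by e^(t) shifts s → s - 1, so L{e^(t)*sin(6*t)} = 6/((s - 1)^2 + 36).
Then apply L{t^2·g(t)} = (-1)^2 d^2/ds^2[G(s)] with G(s) = 6/((s - 1)^2 + 36):
differentiating 2 times and applying the sign gives 36*(s^2 - 2*s - 11)/(s^2 - 2*s + 37)^3.

36*(s^2 - 2*s - 11)/(s^2 - 2*s + 37)^3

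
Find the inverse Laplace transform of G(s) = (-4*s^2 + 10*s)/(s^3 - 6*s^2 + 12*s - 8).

Factor the denominator: s^3 - 6*s^2 + 12*s - 8 = (s - 2)^3.
Partial fraction decomposition gives [-4/(s - 2)] + [-6/(s - 2)^2] + [4/(s - 2)^3].
Invert each term: -4/(s - 2) ↔ -4e^(2t); -6/(s - 2)^2 ↔ -6t·e^(2t); 4/(s - 2)^3 ↔ (2)t^2·e^(2t).

2*t^2*exp(2*t) - 6*t*exp(2*t) - 4*exp(2*t)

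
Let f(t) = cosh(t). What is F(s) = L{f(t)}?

L{cosh(t)} = s/(s^2 - 1).

F(s) = s/(s^2 - 1)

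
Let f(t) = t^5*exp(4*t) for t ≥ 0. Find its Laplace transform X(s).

L{t^5} = 5!/s^6 = 120/s^6.
By the first shifting theorem, multiplying by e^(4t) replaces s with s - 4.

X(s) = 120/(s - 4)^6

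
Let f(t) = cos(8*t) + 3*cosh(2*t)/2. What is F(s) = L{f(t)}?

F(s) = s/(s^2 + 64) + 3*s/(2*(s^2 - 4))

The transform is linear, so treat each term independently.
(3/2)·[L{cosh(2t)} = s/(s^2 - 4)]; L{cos(8t)} = s/(s^2 + 64).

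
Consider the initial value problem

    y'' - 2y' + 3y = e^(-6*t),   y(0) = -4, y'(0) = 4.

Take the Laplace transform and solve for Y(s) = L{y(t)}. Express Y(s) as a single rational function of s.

Y(s) = (-4*s^2 - 12*s + 73)/(s^3 + 4*s^2 - 9*s + 18)

Take the Laplace transform of both sides.
Using L{y''} = s^2 Y - s·y(0) - y'(0) and L{y'} = sY - y(0), with y(0) = -4, y'(0) = 4, the left side becomes (s^2 - 2*s + 3)Y - (-4*s + 12).
The right side is L{e^(-6*t)} = 1/(s + 6).
So (s^2 - 2*s + 3)Y = 1/(s + 6) + (-4*s + 12).
Isolate Y and clear denominators.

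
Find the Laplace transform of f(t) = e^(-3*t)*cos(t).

(s + 3)/((s + 3)^2 + 1)

L{cos(t)} = s/(s^2 + 1).
By the first shifting theorem, multiplying by e^(-3t) replaces s with s + 3.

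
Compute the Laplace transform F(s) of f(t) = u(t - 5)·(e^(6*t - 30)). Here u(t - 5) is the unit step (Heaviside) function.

By the second shifting theorem, L{u(t - c)·g(t - c)} = e^(-cs)·G(s) with c = 5 and G(s) = L{g(t)}.
L{e^(6t)} = 1/(s - 6).

F(s) = exp(-5*s)/(s - 6)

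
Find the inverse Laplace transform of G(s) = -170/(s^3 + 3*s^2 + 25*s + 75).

Factor the denominator: s^3 + 3*s^2 + 25*s + 75 = (s + 3)*(s^2 + 25).
Partial fraction decomposition gives [-5/(s + 3)] + [5*s/(s^2 + 25)] + [-15/(s^2 + 25)].
Invert each term: -5/(s + 3) ↔ -5e^(-3t); 5·s/(s^2 + 25) ↔ 5cos(5t); -3·5/(s^2 + 25) ↔ -3sin(5t).

-3*sin(5*t) + 5*cos(5*t) - 5*exp(-3*t)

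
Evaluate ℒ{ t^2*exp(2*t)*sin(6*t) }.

L{sin(6t)} = 6/(s^2 + 36).
Multiplying by e^(2t) shifts s → s - 2, so L{exp(2*t)*sin(6*t)} = 6/((s - 2)^2 + 36).
Then apply L{t^2·g(t)} = (-1)^2 d^2/ds^2[G(s)] with G(s) = 6/((s - 2)^2 + 36):
differentiating 2 times and applying the sign gives 36*(s^2 - 4*s - 8)/(s^2 - 4*s + 40)^3.

36*(s^2 - 4*s - 8)/(s^2 - 4*s + 40)^3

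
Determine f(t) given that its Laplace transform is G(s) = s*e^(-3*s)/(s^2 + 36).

f(t) = Heaviside(t - 3)*(cos(6*t - 18))

The factor e^(-3s) signals a time shift by c = 3 (second shifting theorem).
L{cos(6t)} = s/(s^2 + 36), so L^-1{s/(s^2 + 36)} = cos(6*t).
Hence the inverse is u(t - 3) times that function evaluated at t - 3.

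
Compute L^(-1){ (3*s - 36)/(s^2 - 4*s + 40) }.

-5*exp(2*t)*sin(6*t) + 3*exp(2*t)*cos(6*t)

Complete the square in the denominator: s^2 - 4*s + 40 = (s - 2)^2 + 6^2.
Split the numerator to match: 3*s - 36 = 3·(s - 2) - 5·6.
Invert each term: 3·(s - 2)/((s - 2)^2 + 36) ↔ 3e^(2t)cos(6t); -5·6/((s - 2)^2 + 36) ↔ -5e^(2t)sin(6t).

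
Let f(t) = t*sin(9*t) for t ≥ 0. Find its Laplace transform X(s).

L{sin(9t)} = 9/(s^2 + 81).
Then apply L{t·g(t)} = -d/ds[G(s)] with G(s) = 9/(s^2 + 81):
differentiating 1 time and applying the sign gives 18*s/(s^2 + 81)^2.

X(s) = 18*s/(s^2 + 81)^2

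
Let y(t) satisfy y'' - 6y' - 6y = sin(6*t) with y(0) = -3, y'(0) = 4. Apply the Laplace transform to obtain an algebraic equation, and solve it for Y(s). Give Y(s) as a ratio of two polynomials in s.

Take the Laplace transform of both sides.
With L{y''} = s^2 Y - s·y(0) - y'(0) and L{y'} = sY - y(0), with y(0) = -3, y'(0) = 4: the LHS transforms to (s^2 - 6*s - 6)Y - (-3*s + 22).
The right side is L{sin(6*t)} = 6/(s^2 + 36).
So (s^2 - 6*s - 6)Y = 6/(s^2 + 36) + (-3*s + 22).
Solve for Y(s) and write it as one ratio of polynomials.

Y(s) = (-3*s^3 + 22*s^2 - 108*s + 798)/(s^4 - 6*s^3 + 30*s^2 - 216*s - 216)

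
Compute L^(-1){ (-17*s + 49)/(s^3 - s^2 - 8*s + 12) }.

3*t*exp(2*t) - 4*exp(2*t) + 4*exp(-3*t)

Factor the denominator: s^3 - s^2 - 8*s + 12 = (s - 2)^2*(s + 3).
Partial fraction decomposition gives [-4/(s - 2)] + [3/(s - 2)^2] + [4/(s + 3)].
Invert each term: -4/(s - 2) ↔ -4e^(2t); 3/(s - 2)^2 ↔ 3t·e^(2t); 4/(s + 3) ↔ 4e^(-3t).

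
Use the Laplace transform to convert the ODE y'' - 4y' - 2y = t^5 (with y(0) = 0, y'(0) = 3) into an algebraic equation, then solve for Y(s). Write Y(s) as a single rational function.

Take the Laplace transform of both sides.
With L{y''} = s^2 Y - s·y(0) - y'(0) and L{y'} = sY - y(0), with y(0) = 0, y'(0) = 3: the LHS transforms to (s^2 - 4*s - 2)Y - (3).
The right side is L{t^5} = 120/s^6.
So (s^2 - 4*s - 2)Y = 120/s^6 + (3).
Isolate Y and clear denominators.

Y(s) = (3*s^6 + 120)/(s^8 - 4*s^7 - 2*s^6)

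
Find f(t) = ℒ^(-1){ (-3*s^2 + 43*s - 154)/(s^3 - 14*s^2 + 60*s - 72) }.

f(t) = -t*exp(6*t) + 2*exp(6*t) - 5*exp(2*t)

Factor the denominator: s^3 - 14*s^2 + 60*s - 72 = (s - 6)^2*(s - 2).
Partial fraction decomposition gives [2/(s - 6)] + [-1/(s - 6)^2] + [-5/(s - 2)].
Invert each term: 2/(s - 6) ↔ 2e^(6t); -1/(s - 6)^2 ↔ -t·e^(6t); -5/(s - 2) ↔ -5e^(2t).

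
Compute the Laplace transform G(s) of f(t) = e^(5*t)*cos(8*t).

L{cos(8t)} = s/(s^2 + 64).
By the first shifting theorem, multiplying by e^(5t) replaces s with s - 5.

G(s) = (s - 5)/((s - 5)^2 + 64)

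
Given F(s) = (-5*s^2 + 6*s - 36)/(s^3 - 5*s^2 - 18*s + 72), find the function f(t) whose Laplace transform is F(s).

Factor the denominator: s^3 - 5*s^2 - 18*s + 72 = (s - 6)*(s - 3)*(s + 4).
Partial fraction decomposition gives [3/(s - 3)] + [-2/(s + 4)] + [-6/(s - 6)].
Invert each term: 3/(s - 3) ↔ 3e^(3t); -2/(s + 4) ↔ -2e^(-4t); -6/(s - 6) ↔ -6e^(6t).

f(t) = -6*exp(6*t) + 3*exp(3*t) - 2*exp(-4*t)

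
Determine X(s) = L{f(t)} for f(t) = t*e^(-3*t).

X(s) = (s + 3)^(-2)

L{e^(-3t)} = 1/(s + 3).
Then apply L{t·g(t)} = -d/ds[G(s)] with G(s) = 1/(s + 3):
differentiating 1 time and applying the sign gives (s + 3)^(-2).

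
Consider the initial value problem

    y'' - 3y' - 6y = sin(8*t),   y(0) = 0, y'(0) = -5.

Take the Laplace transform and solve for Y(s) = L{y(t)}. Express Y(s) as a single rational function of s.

Y(s) = (-5*s^2 - 312)/(s^4 - 3*s^3 + 58*s^2 - 192*s - 384)

Take the Laplace transform of both sides.
The derivative rules (L{y''} = s^2 Y - s·y(0) - y'(0) and L{y'} = sY - y(0), with y(0) = 0, y'(0) = -5) turn the left side into (s^2 - 3*s - 6)Y - (-5).
The right side is L{sin(8*t)} = 8/(s^2 + 64).
So (s^2 - 3*s - 6)Y = 8/(s^2 + 64) + (-5).
Solve for Y(s) and write it as one ratio of polynomials.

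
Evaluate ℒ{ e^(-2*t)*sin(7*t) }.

L{sin(7t)} = 7/(s^2 + 49).
By the first shifting theorem, multiplying by e^(-2t) replaces s with s + 2.

7/((s + 2)^2 + 49)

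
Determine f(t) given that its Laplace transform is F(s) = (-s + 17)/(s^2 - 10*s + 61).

f(t) = 2*exp(5*t)*sin(6*t) - exp(5*t)*cos(6*t)

Complete the square in the denominator: s^2 - 10*s + 61 = (s - 5)^2 + 6^2.
Split the numerator to match: -s + 17 = -1·(s - 5) + 2·6.
Invert each term: -1·(s - 5)/((s - 5)^2 + 36) ↔ -e^(5t)cos(6t); 2·6/((s - 5)^2 + 36) ↔ 2e^(5t)sin(6t).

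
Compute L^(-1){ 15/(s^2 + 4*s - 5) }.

5*exp(-2*t)*sinh(3*t)

Rewrite the denominator: s^2 + 4*s - 5 = (s + 2)^2 - 9.
The form in (s + 2) signals a first-shifting-theorem factor e^(-2t).
Since L{sinh(3t)} = 3/(s^2 - 9), the inverse is e^(-2*t)*sinh(3*t), scaled by 5.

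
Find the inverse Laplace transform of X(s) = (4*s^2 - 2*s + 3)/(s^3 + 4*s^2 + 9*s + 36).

Factor the denominator: s^3 + 4*s^2 + 9*s + 36 = (s + 4)*(s^2 + 9).
Partial fraction decomposition gives [3/(s + 4)] + [s/(s^2 + 9)] + [-6/(s^2 + 9)].
Invert each term: 3/(s + 4) ↔ 3e^(-4t); 1·s/(s^2 + 9) ↔ cos(3t); -2·3/(s^2 + 9) ↔ -2sin(3t).

-2*sin(3*t) + cos(3*t) + 3*exp(-4*t)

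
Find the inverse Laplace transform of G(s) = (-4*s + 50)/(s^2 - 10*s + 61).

Complete the square in the denominator: s^2 - 10*s + 61 = (s - 5)^2 + 6^2.
Split the numerator to match: -4*s + 50 = -4·(s - 5) + 5·6.
Invert each term: -4·(s - 5)/((s - 5)^2 + 36) ↔ -4e^(5t)cos(6t); 5·6/((s - 5)^2 + 36) ↔ 5e^(5t)sin(6t).

5*exp(5*t)*sin(6*t) - 4*exp(5*t)*cos(6*t)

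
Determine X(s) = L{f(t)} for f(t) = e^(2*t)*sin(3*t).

X(s) = 3/((s - 2)^2 + 9)

L{sin(3t)} = 3/(s^2 + 9).
By the first shifting theorem, multiplying by e^(2t) replaces s with s - 2.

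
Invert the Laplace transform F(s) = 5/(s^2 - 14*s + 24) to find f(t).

Rewrite the denominator: s^2 - 14*s + 24 = (s - 7)^2 - 25.
The form in (s - 7) signals a first-shifting-theorem factor e^(7t).
Since L{sinh(5t)} = 5/(s^2 - 25), the inverse is exp(7*t)*sinh(5*t).

f(t) = exp(7*t)*sinh(5*t)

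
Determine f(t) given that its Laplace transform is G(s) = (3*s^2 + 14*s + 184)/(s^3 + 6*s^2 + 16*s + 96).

Factor the denominator: s^3 + 6*s^2 + 16*s + 96 = (s + 6)*(s^2 + 16).
Partial fraction decomposition gives [4/(s + 6)] + [-s/(s^2 + 16)] + [20/(s^2 + 16)].
Invert each term: 4/(s + 6) ↔ 4e^(-6t); -1·s/(s^2 + 16) ↔ -cos(4t); 5·4/(s^2 + 16) ↔ 5sin(4t).

f(t) = 5*sin(4*t) - cos(4*t) + 4*exp(-6*t)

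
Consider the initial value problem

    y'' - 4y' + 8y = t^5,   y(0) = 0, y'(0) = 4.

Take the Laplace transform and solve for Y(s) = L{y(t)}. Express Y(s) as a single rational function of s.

Y(s) = (4*s^6 + 120)/(s^8 - 4*s^7 + 8*s^6)

Laplace-transform each side.
With L{y''} = s^2 Y - s·y(0) - y'(0) and L{y'} = sY - y(0), with y(0) = 0, y'(0) = 4: the LHS transforms to (s^2 - 4*s + 8)Y - (4).
The right side is L{t^5} = 120/s^6.
So (s^2 - 4*s + 8)Y = 120/s^6 + (4).
Divide through and combine into a single rational function.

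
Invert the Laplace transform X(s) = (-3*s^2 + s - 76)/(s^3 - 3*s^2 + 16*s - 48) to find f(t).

Factor the denominator: s^3 - 3*s^2 + 16*s - 48 = (s - 3)*(s^2 + 16).
Partial fraction decomposition gives [-4/(s - 3)] + [s/(s^2 + 16)] + [4/(s^2 + 16)].
Invert each term: -4/(s - 3) ↔ -4e^(3t); 1·s/(s^2 + 16) ↔ cos(4t); 1·4/(s^2 + 16) ↔ sin(4t).

f(t) = -4*exp(3*t) + sin(4*t) + cos(4*t)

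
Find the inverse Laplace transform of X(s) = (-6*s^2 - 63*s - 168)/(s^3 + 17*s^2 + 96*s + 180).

6*t*exp(-6*t) - 3*exp(-5*t) - 3*exp(-6*t)

Factor the denominator: s^3 + 17*s^2 + 96*s + 180 = (s + 5)*(s + 6)^2.
Partial fraction decomposition gives [-3/(s + 6)] + [6/(s + 6)^2] + [-3/(s + 5)].
Invert each term: -3/(s + 6) ↔ -3e^(-6t); 6/(s + 6)^2 ↔ 6t·e^(-6t); -3/(s + 5) ↔ -3e^(-5t).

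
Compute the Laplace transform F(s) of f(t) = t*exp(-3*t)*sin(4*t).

L{sin(4t)} = 4/(s^2 + 16).
Multiplying by e^(-3t) shifts s → s + 3, so L{exp(-3*t)*sin(4*t)} = 4/((s + 3)^2 + 16).
Then apply L{t·g(t)} = -d/ds[G(s)] with G(s) = 4/((s + 3)^2 + 16):
differentiating 1 time and applying the sign gives 8*(s + 3)/(s^2 + 6*s + 25)^2.

F(s) = 8*(s + 3)/(s^2 + 6*s + 25)^2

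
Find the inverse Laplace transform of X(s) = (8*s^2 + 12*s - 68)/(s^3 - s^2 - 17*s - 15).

Factor the denominator: s^3 - s^2 - 17*s - 15 = (s - 5)*(s + 1)*(s + 3).
Partial fraction decomposition gives [-2/(s + 3)] + [6/(s + 1)] + [4/(s - 5)].
Invert each term: -2/(s + 3) ↔ -2e^(-3t); 6/(s + 1) ↔ 6e^(-t); 4/(s - 5) ↔ 4e^(5t).

4*exp(5*t) + 6*exp(-t) - 2*exp(-3*t)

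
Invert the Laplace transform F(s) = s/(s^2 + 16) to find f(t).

f(t) = cos(4*t)

Since L{cos(4t)} = s/(s^2 + 16), the inverse is cos(4*t).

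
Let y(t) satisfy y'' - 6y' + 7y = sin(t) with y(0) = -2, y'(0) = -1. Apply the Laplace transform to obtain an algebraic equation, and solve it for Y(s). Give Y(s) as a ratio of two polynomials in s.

Y(s) = (-2*s^3 + 11*s^2 - 2*s + 12)/(s^4 - 6*s^3 + 8*s^2 - 6*s + 7)

Apply the Laplace transform to the equation.
With L{y''} = s^2 Y - s·y(0) - y'(0) and L{y'} = sY - y(0), with y(0) = -2, y'(0) = -1: the LHS transforms to (s^2 - 6*s + 7)Y - (-2*s + 11).
The right side is L{sin(t)} = 1/(s^2 + 1).
So (s^2 - 6*s + 7)Y = 1/(s^2 + 1) + (-2*s + 11).
Divide through and combine into a single rational function.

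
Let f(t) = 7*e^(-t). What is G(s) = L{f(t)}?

L{7} = 7/s.
By the first shifting theorem, multiplying by e^(-t) replaces s with s + 1.

G(s) = 7/(s + 1)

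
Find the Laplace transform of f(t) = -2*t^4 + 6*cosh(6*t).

6*s/(s^2 - 36) - 48/s^5

Apply the Laplace transform termwise.
(6)·[L{cosh(6t)} = s/(s^2 - 36)]; (-2)·[L{t^4} = 4!/s^5 = 24/s^5].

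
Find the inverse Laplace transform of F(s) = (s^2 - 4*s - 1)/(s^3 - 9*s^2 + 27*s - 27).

-2*t^2*exp(3*t) + 2*t*exp(3*t) + exp(3*t)

Factor the denominator: s^3 - 9*s^2 + 27*s - 27 = (s - 3)^3.
Partial fraction decomposition gives [1/(s - 3)] + [2/(s - 3)^2] + [-4/(s - 3)^3].
Invert each term: 1/(s - 3) ↔ e^(3t); 2/(s - 3)^2 ↔ 2t·e^(3t); -4/(s - 3)^3 ↔ (-2)t^2·e^(3t).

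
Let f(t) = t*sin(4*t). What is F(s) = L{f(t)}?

F(s) = 8*s/(s^2 + 16)^2

L{sin(4t)} = 4/(s^2 + 16).
Then apply L{t·g(t)} = -d/ds[G(s)] with G(s) = 4/(s^2 + 16):
differentiating 1 time and applying the sign gives 8*s/(s^2 + 16)^2.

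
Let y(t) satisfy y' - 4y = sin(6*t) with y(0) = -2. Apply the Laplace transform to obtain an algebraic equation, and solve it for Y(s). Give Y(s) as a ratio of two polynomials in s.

Y(s) = (-2*s^2 - 66)/(s^3 - 4*s^2 + 36*s - 144)

Laplace-transform each side.
With L{y'} = sY - y(0) = sY - (-2): the LHS transforms to (s - 4)Y - (-2).
The right side is L{sin(6*t)} = 6/(s^2 + 36).
So (s - 4)Y = 6/(s^2 + 36) + (-2).
Isolate Y and clear denominators.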